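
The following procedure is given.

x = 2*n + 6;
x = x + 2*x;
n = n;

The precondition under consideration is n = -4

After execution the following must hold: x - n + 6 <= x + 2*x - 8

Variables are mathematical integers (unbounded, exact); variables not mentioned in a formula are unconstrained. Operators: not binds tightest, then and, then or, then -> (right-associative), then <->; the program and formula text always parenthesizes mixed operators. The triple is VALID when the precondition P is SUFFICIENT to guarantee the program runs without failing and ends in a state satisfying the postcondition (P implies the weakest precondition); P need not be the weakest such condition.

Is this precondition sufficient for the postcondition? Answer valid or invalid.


Working backward. After the program, the postcondition x - n + 6 <= x + 2*x - 8 must hold; in canonical form it is n + 2*x >= 14.
Before n := n: n + 2*x >= 14
Before x := x + 2*x: n + 6*x >= 14
Before x := 2*n + 6: 13*n >= -22
The weakest precondition is 13*n >= -22.
Check whether n = -4 implies it.
Countermodel: at the initial state n = -4, the precondition holds but the weakest precondition fails.
Answer: invalid


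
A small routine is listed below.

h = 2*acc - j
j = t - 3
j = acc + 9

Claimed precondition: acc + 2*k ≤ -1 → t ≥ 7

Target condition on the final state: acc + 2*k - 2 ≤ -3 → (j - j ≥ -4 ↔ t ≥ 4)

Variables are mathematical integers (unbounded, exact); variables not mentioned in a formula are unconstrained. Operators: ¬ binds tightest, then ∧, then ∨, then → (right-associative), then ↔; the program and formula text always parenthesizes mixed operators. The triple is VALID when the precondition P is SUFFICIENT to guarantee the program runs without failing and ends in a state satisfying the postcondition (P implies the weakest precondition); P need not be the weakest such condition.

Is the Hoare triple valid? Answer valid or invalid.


Working backward. After the program, the postcondition acc + 2*k - 2 ≤ -3 → (j - j ≥ -4 ↔ t ≥ 4) must hold; in canonical form it is acc + 2*k ≤ -1 → t ≥ 4.
Before j := acc + 9: acc + 2*k ≤ -1 → t ≥ 4
Before j := t - 3: acc + 2*k ≤ -1 → t ≥ 4
Before h := 2*acc - j: acc + 2*k ≤ -1 → t ≥ 4
The weakest precondition is acc + 2*k ≤ -1 → t ≥ 4.
Check whether acc + 2*k ≤ -1 → t ≥ 7 implies it.
Every state satisfying the precondition satisfies the weakest precondition: the implication holds.
Answer: valid


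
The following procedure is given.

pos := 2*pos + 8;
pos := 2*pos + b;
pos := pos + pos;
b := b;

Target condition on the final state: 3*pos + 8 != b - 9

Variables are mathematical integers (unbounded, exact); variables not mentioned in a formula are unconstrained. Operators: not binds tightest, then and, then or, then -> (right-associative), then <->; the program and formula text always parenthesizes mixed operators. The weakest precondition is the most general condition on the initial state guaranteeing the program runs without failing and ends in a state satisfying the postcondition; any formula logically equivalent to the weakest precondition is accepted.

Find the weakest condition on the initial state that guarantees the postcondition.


Working backward. After the program, the postcondition 3*pos + 8 != b - 9 must hold; in canonical form it is 3*pos != b - 17.
Before b := b: 3*pos != b - 17
Before pos := pos + pos: 6*pos != b - 17
Before pos := 2*pos + b: 5*b + 12*pos != -17
Before pos := 2*pos + 8: 5*b + 24*pos != -113
Answer: WP = 5*b + 24*pos != -113


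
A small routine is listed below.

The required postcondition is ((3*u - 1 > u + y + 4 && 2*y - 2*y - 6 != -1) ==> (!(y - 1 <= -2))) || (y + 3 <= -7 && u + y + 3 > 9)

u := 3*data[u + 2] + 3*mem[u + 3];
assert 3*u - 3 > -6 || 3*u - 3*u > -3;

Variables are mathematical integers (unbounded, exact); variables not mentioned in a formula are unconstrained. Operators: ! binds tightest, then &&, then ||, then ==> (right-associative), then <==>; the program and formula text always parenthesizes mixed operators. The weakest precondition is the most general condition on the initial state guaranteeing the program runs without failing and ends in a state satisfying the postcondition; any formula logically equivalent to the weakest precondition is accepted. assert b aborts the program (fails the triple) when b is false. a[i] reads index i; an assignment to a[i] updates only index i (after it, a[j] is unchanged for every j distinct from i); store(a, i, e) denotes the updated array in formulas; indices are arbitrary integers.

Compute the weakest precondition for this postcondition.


Working backward. After the program, the postcondition ((3*u - 1 > u + y + 4 && 2*y - 2*y - 6 != -1) ==> (!(y - 1 <= -2))) || (y + 3 <= -7 && u + y + 3 > 9) must hold; in canonical form it is (2*u > y + 5 ==> (!(y <= -1))) || (y <= -10 && u + y > 6).
Before assert 3*u - 3 > -6 || 3*u - 3*u > -3: (2*u > y + 5 ==> (!(y <= -1))) || (y <= -10 && u + y > 6)
Before u := 3*data[u + 2] + 3*mem[u + 3]: (6*data[u + 2] + 6*mem[u + 3] > y + 5 ==> (!(y <= -1))) || (y <= -10 && 3*data[u + 2] + 3*mem[u + 3] + y > 6)
Answer: WP = (6*data[u + 2] + 6*mem[u + 3] > y + 5 ==> (!(y <= -1))) || (y <= -10 && 3*data[u + 2] + 3*mem[u + 3] + y > 6)


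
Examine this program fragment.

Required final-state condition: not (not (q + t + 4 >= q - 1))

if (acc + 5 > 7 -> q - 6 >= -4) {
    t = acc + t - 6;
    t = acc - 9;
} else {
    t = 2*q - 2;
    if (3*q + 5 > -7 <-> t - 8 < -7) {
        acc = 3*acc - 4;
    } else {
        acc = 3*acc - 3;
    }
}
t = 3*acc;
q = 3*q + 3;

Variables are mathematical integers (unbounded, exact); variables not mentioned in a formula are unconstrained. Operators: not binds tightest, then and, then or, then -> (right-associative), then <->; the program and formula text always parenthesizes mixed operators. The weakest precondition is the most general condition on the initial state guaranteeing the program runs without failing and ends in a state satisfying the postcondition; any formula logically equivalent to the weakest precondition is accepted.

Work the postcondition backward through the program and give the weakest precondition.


Working backward. After the program, the postcondition not (not (q + t + 4 >= q - 1)) must hold; in canonical form it is t >= -5.
Before q := 3*q + 3: t >= -5
Before t := 3*acc: 3*acc >= -5
Then branch requires 3*acc >= -5; else branch requires ((3*q > -12 <-> 2*q < 3) -> 9*acc >= 7) and ((not (3*q > -12 <-> 2*q < 3)) -> 9*acc >= 4).
Before the if: ((acc > 2 -> q >= 2) -> 3*acc >= -5) and ((not (acc > 2 -> q >= 2)) -> (((3*q > -12 <-> 2*q < 3) -> 9*acc >= 7) and ((not (3*q > -12 <-> 2*q < 3)) -> 9*acc >= 4)))
Answer: WP = ((acc > 2 -> q >= 2) -> 3*acc >= -5) and ((not (acc > 2 -> q >= 2)) -> (((3*q > -12 <-> 2*q < 3) -> 9*acc >= 7) and ((not (3*q > -12 <-> 2*q < 3)) -> 9*acc >= 4)))


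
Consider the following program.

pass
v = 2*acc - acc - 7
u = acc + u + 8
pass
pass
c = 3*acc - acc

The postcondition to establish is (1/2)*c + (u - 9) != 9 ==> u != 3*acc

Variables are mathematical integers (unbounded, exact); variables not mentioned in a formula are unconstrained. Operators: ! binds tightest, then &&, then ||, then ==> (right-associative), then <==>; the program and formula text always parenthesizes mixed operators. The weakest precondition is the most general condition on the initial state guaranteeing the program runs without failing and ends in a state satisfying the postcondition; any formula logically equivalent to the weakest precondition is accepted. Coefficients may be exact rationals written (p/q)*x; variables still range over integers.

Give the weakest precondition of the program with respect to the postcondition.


Working backward. After the program, the postcondition (1/2)*c + (u - 9) != 9 ==> u != 3*acc must hold; in canonical form it is (1/2)*c + u != 18 ==> u != 3*acc.
Before c := 3*acc - acc: acc + u != 18 ==> u != 3*acc
Before skip: acc + u != 18 ==> u != 3*acc
Before skip: acc + u != 18 ==> u != 3*acc
Before u := acc + u + 8: 2*acc + u != 10 ==> u != 2*acc - 8
Before v := 2*acc - acc - 7: 2*acc + u != 10 ==> u != 2*acc - 8
Before skip: 2*acc + u != 10 ==> u != 2*acc - 8
Answer: WP = 2*acc + u != 10 ==> u != 2*acc - 8


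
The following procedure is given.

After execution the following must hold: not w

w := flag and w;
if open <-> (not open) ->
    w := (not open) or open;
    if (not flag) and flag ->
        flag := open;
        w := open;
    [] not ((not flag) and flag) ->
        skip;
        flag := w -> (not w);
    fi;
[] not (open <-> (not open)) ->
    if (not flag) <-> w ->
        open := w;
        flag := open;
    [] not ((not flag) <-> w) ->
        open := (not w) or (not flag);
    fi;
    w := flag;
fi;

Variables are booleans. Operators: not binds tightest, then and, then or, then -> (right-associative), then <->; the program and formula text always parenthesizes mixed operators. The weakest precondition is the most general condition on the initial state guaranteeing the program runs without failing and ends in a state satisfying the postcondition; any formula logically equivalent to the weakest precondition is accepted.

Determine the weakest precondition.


Working backward. After the program, not w must hold.
Then branch requires false; else branch requires (((not flag) <-> w) -> (not w)) and ((not ((not flag) <-> w)) -> (not flag)).
Before the if: (not (open <-> (not open))) and ((not (open <-> (not open))) -> ((((not flag) <-> w) -> (not w)) and ((not ((not flag) <-> w)) -> (not flag))))
Before w := flag and w: (not (open <-> (not open))) and ((not (open <-> (not open))) -> ((((not flag) <-> (flag and w)) -> (not (flag and w))) and ((not ((not flag) <-> (flag and w))) -> (not flag))))
Answer: WP = (not (open <-> (not open))) and ((not (open <-> (not open))) -> ((((not flag) <-> (flag and w)) -> (not (flag and w))) and ((not ((not flag) <-> (flag and w))) -> (not flag))))


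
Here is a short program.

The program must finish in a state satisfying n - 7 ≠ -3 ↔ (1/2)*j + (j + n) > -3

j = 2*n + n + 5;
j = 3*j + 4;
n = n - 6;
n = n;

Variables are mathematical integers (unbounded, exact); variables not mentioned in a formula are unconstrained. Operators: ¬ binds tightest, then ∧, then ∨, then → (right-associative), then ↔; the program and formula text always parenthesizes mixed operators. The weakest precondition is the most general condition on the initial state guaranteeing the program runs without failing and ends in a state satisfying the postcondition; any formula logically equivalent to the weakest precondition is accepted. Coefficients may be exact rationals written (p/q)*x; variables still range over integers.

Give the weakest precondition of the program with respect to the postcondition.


Working backward. After the program, the postcondition n - 7 ≠ -3 ↔ (1/2)*j + (j + n) > -3 must hold; in canonical form it is n ≠ 4 ↔ (3/2)*j + n > -3.
Before n := n: n ≠ 4 ↔ (3/2)*j + n > -3
Before n := n - 6: n ≠ 10 ↔ (3/2)*j + n > 3
Before j := 3*j + 4: n ≠ 10 ↔ (9/2)*j + n > -3
Before j := 2*n + n + 5: n ≠ 10 ↔ (29/2)*n > -51/2
Answer: WP = n ≠ 10 ↔ (29/2)*n > -51/2


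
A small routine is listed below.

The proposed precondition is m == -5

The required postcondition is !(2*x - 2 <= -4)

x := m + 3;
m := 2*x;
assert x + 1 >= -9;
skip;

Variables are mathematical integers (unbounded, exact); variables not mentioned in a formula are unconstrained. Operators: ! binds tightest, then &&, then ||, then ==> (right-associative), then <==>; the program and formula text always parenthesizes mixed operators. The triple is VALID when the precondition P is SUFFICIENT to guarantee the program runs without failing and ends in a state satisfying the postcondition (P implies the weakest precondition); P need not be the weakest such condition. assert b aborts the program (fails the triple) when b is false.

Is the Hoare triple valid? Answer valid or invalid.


Working backward. After the program, the postcondition !(2*x - 2 <= -4) must hold; in canonical form it is !(2*x <= -2).
Before skip: !(2*x <= -2)
Before assert x + 1 >= -9: x >= -10 && (!(2*x <= -2))
Before m := 2*x: x >= -10 && (!(2*x <= -2))
Before x := m + 3: m >= -13 && (!(2*m <= -8))
The weakest precondition is m >= -13 && (!(2*m <= -8)).
Check whether m == -5 implies it.
Countermodel: at the initial state m = -5, the precondition holds but the weakest precondition fails.
Answer: invalid


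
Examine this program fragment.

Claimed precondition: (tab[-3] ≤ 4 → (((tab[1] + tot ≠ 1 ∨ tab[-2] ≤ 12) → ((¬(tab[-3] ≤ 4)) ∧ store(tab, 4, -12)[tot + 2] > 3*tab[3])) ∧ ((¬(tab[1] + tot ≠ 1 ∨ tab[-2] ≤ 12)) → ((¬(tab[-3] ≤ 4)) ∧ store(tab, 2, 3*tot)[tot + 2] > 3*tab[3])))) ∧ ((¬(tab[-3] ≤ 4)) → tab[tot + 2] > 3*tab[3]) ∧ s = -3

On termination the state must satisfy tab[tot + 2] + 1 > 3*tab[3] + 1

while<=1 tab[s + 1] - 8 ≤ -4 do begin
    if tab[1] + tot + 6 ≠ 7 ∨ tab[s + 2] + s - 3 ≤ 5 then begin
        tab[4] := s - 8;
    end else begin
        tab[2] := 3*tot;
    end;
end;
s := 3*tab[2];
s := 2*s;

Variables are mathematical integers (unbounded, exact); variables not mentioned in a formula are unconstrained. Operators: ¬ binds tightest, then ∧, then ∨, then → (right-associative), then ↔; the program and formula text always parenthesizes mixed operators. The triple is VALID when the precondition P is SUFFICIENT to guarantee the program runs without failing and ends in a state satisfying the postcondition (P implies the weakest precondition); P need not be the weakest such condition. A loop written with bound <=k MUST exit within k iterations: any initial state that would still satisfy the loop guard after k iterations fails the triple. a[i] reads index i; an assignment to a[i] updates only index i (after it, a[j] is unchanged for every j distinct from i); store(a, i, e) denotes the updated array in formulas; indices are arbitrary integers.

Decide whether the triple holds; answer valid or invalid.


Working backward. After the program, the postcondition tab[tot + 2] + 1 > 3*tab[3] + 1 must hold; in canonical form it is tab[tot + 2] > 3*tab[3].
Before s := 2*s: tab[tot + 2] > 3*tab[3]
Before s := 3*tab[2]: tab[tot + 2] > 3*tab[3]
Before the loop (bound <=1), unroll the exhaustion recursion (WP_0 = exit-now case; WP_j = one more guarded iteration, up to j = 1):
  WP_0: (¬(tab[s + 1] ≤ 4)) ∧ tab[tot + 2] > 3*tab[3]
  WP_1: (tab[s + 1] ≤ 4 → (((tab[1] + tot ≠ 1 ∨ tab[s + 2] + s ≤ 8) → ((¬(store(tab, 4, s - 8)[s + 1] ≤ 4)) ∧ store(tab, 4, s - 8)[tot + 2] > 3*tab[3])) ∧ ((¬(tab[1] + tot ≠ 1 ∨ tab[s + 2] + s ≤ 8)) → ((¬(store(tab, 2, 3*tot)[s + 1] ≤ 4)) ∧ store(tab, 2, 3*tot)[tot + 2] > 3*tab[3])))) ∧ ((¬(tab[s + 1] ≤ 4)) → tab[tot + 2] > 3*tab[3])
So before the loop: (tab[s + 1] ≤ 4 → (((tab[1] + tot ≠ 1 ∨ tab[s + 2] + s ≤ 8) → ((¬(store(tab, 4, s - 8)[s + 1] ≤ 4)) ∧ store(tab, 4, s - 8)[tot + 2] > 3*tab[3])) ∧ ((¬(tab[1] + tot ≠ 1 ∨ tab[s + 2] + s ≤ 8)) → ((¬(store(tab, 2, 3*tot)[s + 1] ≤ 4)) ∧ store(tab, 2, 3*tot)[tot + 2] > 3*tab[3])))) ∧ ((¬(tab[s + 1] ≤ 4)) → tab[tot + 2] > 3*tab[3])
The weakest precondition is (tab[s + 1] ≤ 4 → (((tab[1] + tot ≠ 1 ∨ tab[s + 2] + s ≤ 8) → ((¬(store(tab, 4, s - 8)[s + 1] ≤ 4)) ∧ store(tab, 4, s - 8)[tot + 2] > 3*tab[3])) ∧ ((¬(tab[1] + tot ≠ 1 ∨ tab[s + 2] + s ≤ 8)) → ((¬(store(tab, 2, 3*tot)[s + 1] ≤ 4)) ∧ store(tab, 2, 3*tot)[tot + 2] > 3*tab[3])))) ∧ ((¬(tab[s + 1] ≤ 4)) → tab[tot + 2] > 3*tab[3]).
Check whether (tab[-3] ≤ 4 → (((tab[1] + tot ≠ 1 ∨ tab[-2] ≤ 12) → ((¬(tab[-3] ≤ 4)) ∧ store(tab, 4, -12)[tot + 2] > 3*tab[3])) ∧ ((¬(tab[1] + tot ≠ 1 ∨ tab[-2] ≤ 12)) → ((¬(tab[-3] ≤ 4)) ∧ store(tab, 2, 3*tot)[tot + 2] > 3*tab[3])))) ∧ ((¬(tab[-3] ≤ 4)) → tab[tot + 2] > 3*tab[3]) ∧ s = -3 implies it.
Countermodel: at the initial state s = -3, tab = {[-3] = 5, [-2] = -7040, [-1] = 1, [1] = 1, [2] = 1, [3] = 0, [4] = 1, elsewhere 1}, tot = 0, the precondition holds but the weakest precondition fails.
Answer: invalid


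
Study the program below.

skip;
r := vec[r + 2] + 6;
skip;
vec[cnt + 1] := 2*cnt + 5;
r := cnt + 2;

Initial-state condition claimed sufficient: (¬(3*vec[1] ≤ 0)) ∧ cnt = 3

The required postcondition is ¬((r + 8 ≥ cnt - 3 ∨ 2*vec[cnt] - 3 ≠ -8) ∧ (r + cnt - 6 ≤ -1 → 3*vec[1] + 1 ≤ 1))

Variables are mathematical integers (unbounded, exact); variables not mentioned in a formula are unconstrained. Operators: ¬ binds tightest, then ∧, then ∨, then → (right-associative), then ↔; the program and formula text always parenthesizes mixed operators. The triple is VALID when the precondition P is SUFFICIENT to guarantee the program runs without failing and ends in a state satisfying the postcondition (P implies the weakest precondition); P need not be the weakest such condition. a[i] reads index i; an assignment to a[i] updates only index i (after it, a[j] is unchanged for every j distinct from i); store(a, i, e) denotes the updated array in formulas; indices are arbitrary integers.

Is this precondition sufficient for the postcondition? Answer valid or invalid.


Working backward. After the program, the postcondition ¬((r + 8 ≥ cnt - 3 ∨ 2*vec[cnt] - 3 ≠ -8) ∧ (r + cnt - 6 ≤ -1 → 3*vec[1] + 1 ≤ 1)) must hold; in canonical form it is ¬((r ≥ cnt - 11 ∨ 2*vec[cnt] ≠ -5) ∧ (cnt + r ≤ 5 → 3*vec[1] ≤ 0)).
Before r := cnt + 2: ¬(2*cnt ≤ 3 → 3*vec[1] ≤ 0)
Before vec[cnt + 1] := 2*cnt + 5: ¬(2*cnt ≤ 3 → 3*store(vec, cnt + 1, 2*cnt + 5)[1] ≤ 0)
Before skip: ¬(2*cnt ≤ 3 → 3*store(vec, cnt + 1, 2*cnt + 5)[1] ≤ 0)
Before r := vec[r + 2] + 6: ¬(2*cnt ≤ 3 → 3*store(vec, cnt + 1, 2*cnt + 5)[1] ≤ 0)
Before skip: ¬(2*cnt ≤ 3 → 3*store(vec, cnt + 1, 2*cnt + 5)[1] ≤ 0)
The weakest precondition is ¬(2*cnt ≤ 3 → 3*store(vec, cnt + 1, 2*cnt + 5)[1] ≤ 0).
Check whether (¬(3*vec[1] ≤ 0)) ∧ cnt = 3 implies it.
Countermodel: at the initial state cnt = 3, vec = {[1] = 1, [4] = 1, elsewhere 1}, the precondition holds but the weakest precondition fails.
Answer: invalid


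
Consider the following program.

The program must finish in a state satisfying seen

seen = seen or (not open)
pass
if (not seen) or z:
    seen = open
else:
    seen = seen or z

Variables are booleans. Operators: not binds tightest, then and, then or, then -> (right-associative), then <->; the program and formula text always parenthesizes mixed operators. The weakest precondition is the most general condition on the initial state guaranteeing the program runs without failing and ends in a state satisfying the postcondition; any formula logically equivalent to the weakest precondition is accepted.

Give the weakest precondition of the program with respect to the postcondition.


Working backward. After the program, seen must hold.
Then branch requires open; else branch requires seen or z.
Before the if: (((not seen) or z) -> open) and ((not ((not seen) or z)) -> (seen or z))
Before skip: (((not seen) or z) -> open) and ((not ((not seen) or z)) -> (seen or z))
Before seen := seen or (not open): (((not (seen or (not open))) or z) -> open) and ((not ((not (seen or (not open))) or z)) -> (seen or (not open) or z))
Answer: WP = (((not (seen or (not open))) or z) -> open) and ((not ((not (seen or (not open))) or z)) -> (seen or (not open) or z))


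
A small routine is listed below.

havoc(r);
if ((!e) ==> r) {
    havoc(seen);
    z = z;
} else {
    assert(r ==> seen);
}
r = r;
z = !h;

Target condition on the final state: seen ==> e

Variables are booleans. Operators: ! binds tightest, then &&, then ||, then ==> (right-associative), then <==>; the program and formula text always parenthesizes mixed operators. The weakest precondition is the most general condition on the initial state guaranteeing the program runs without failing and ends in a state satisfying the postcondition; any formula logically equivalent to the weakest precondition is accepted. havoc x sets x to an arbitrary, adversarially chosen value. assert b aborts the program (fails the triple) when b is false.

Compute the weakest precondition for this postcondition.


Working backward. After the program, seen ==> e must hold.
Before z := !h: seen ==> e
Before r := r: seen ==> e
Then branch requires e; else branch requires (r ==> seen) && (seen ==> e).
Before the if: (((!e) ==> r) ==> e) && ((!((!e) ==> r)) ==> ((r ==> seen) && (seen ==> e)))
Before havoc r: e && ((!e) ==> (seen ==> e))
Answer: WP = e && ((!e) ==> (seen ==> e))


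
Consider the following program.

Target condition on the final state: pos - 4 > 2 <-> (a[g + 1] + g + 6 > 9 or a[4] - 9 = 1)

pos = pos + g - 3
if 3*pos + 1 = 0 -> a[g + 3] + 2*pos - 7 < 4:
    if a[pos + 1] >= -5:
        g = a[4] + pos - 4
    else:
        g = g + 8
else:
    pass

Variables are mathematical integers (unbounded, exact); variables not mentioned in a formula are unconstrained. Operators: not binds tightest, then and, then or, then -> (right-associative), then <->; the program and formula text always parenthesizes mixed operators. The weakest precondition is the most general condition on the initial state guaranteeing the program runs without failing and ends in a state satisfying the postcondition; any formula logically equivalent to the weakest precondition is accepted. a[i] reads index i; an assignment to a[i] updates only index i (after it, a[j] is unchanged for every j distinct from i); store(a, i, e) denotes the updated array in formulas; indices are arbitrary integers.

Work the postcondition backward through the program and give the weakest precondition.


Working backward. After the program, the postcondition pos - 4 > 2 <-> (a[g + 1] + g + 6 > 9 or a[4] - 9 = 1) must hold; in canonical form it is pos > 6 <-> (a[g + 1] + g > 3 or a[4] = 10).
Then branch requires (a[pos + 1] >= -5 -> (pos > 6 <-> (a[4] + a[a[4] + pos - 3] + pos > 7 or a[4] = 10))) and ((not (a[pos + 1] >= -5)) -> (pos > 6 <-> (a[g + 9] + g > -5 or a[4] = 10))); else branch requires pos > 6 <-> (a[g + 1] + g > 3 or a[4] = 10).
Before the if: ((3*pos = -1 -> a[g + 3] + 2*pos < 11) -> ((a[pos + 1] >= -5 -> (pos > 6 <-> (a[4] + a[a[4] + pos - 3] + pos > 7 or a[4] = 10))) and ((not (a[pos + 1] >= -5)) -> (pos > 6 <-> (a[g + 9] + g > -5 or a[4] = 10))))) and ((not (3*pos = -1 -> a[g + 3] + 2*pos < 11)) -> (pos > 6 <-> (a[g + 1] + g > 3 or a[4] = 10)))
Before pos := pos + g - 3: ((3*g + 3*pos = 8 -> a[g + 3] + 2*g + 2*pos < 17) -> ((a[g + pos - 2] >= -5 -> (g + pos > 9 <-> (a[4] + a[a[4] + g + pos - 6] + g + pos > 10 or a[4] = 10))) and ((not (a[g + pos - 2] >= -5)) -> (g + pos > 9 <-> (a[g + 9] + g > -5 or a[4] = 10))))) and ((not (3*g + 3*pos = 8 -> a[g + 3] + 2*g + 2*pos < 17)) -> (g + pos > 9 <-> (a[g + 1] + g > 3 or a[4] = 10)))
Answer: WP = ((3*g + 3*pos = 8 -> a[g + 3] + 2*g + 2*pos < 17) -> ((a[g + pos - 2] >= -5 -> (g + pos > 9 <-> (a[4] + a[a[4] + g + pos - 6] + g + pos > 10 or a[4] = 10))) and ((not (a[g + pos - 2] >= -5)) -> (g + pos > 9 <-> (a[g + 9] + g > -5 or a[4] = 10))))) and ((not (3*g + 3*pos = 8 -> a[g + 3] + 2*g + 2*pos < 17)) -> (g + pos > 9 <-> (a[g + 1] + g > 3 or a[4] = 10)))


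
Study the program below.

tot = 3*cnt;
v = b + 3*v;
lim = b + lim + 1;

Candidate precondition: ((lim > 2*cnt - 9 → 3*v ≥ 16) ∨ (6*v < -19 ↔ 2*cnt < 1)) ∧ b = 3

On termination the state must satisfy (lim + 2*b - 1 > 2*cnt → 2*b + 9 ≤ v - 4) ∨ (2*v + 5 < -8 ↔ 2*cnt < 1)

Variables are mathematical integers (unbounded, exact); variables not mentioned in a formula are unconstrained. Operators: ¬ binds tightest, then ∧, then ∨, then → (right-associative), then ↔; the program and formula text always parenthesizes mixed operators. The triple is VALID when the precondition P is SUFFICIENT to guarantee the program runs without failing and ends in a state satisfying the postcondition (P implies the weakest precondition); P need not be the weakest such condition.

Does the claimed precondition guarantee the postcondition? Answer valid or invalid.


Working backward. After the program, the postcondition (lim + 2*b - 1 > 2*cnt → 2*b + 9 ≤ v - 4) ∨ (2*v + 5 < -8 ↔ 2*cnt < 1) must hold; in canonical form it is (2*b + lim > 2*cnt + 1 → 2*b ≤ v - 13) ∨ (2*v < -13 ↔ 2*cnt < 1).
Before lim := b + lim + 1: (3*b + lim > 2*cnt → 2*b ≤ v - 13) ∨ (2*v < -13 ↔ 2*cnt < 1)
Before v := b + 3*v: (3*b + lim > 2*cnt → b ≤ 3*v - 13) ∨ (2*b + 6*v < -13 ↔ 2*cnt < 1)
Before tot := 3*cnt: (3*b + lim > 2*cnt → b ≤ 3*v - 13) ∨ (2*b + 6*v < -13 ↔ 2*cnt < 1)
The weakest precondition is (3*b + lim > 2*cnt → b ≤ 3*v - 13) ∨ (2*b + 6*v < -13 ↔ 2*cnt < 1).
Check whether ((lim > 2*cnt - 9 → 3*v ≥ 16) ∨ (6*v < -19 ↔ 2*cnt < 1)) ∧ b = 3 implies it.
Every state satisfying the precondition satisfies the weakest precondition: the implication holds.
Answer: valid


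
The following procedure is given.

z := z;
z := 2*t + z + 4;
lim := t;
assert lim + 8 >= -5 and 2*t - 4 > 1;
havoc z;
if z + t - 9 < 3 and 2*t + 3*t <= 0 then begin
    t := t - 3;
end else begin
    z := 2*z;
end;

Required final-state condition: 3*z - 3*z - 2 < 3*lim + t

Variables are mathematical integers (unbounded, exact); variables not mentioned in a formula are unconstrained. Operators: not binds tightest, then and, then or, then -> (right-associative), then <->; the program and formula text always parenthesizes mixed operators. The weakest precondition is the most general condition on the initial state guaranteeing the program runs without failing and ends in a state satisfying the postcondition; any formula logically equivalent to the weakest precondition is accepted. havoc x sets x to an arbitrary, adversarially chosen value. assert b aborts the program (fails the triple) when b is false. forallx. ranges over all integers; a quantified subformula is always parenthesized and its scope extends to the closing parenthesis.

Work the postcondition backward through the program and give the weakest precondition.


Working backward. After the program, the postcondition 3*z - 3*z - 2 < 3*lim + t must hold; in canonical form it is 3*lim + t > -2.
Then branch requires 3*lim + t > 1; else branch requires 3*lim + t > -2.
Before the if: ((t + z < 12 and 5*t <= 0) -> 3*lim + t > 1) and ((not (t + z < 12 and 5*t <= 0)) -> 3*lim + t > -2)
Before havoc z: forall z_1. (((t + z_1 < 12 and 5*t <= 0) -> 3*lim + t > 1) and ((not (t + z_1 < 12 and 5*t <= 0)) -> 3*lim + t > -2))
Before assert lim + 8 >= -5 and 2*t - 4 > 1: lim >= -13 and 2*t > 5 and (forall z_1. (((t + z_1 < 12 and 5*t <= 0) -> 3*lim + t > 1) and ((not (t + z_1 < 12 and 5*t <= 0)) -> 3*lim + t > -2)))
Before lim := t: t >= -13 and 2*t > 5 and (forall z_1. (((t + z_1 < 12 and 5*t <= 0) -> 4*t > 1) and ((not (t + z_1 < 12 and 5*t <= 0)) -> 4*t > -2)))
Before z := 2*t + z + 4: t >= -13 and 2*t > 5 and (forall z_1. (((t + z_1 < 12 and 5*t <= 0) -> 4*t > 1) and ((not (t + z_1 < 12 and 5*t <= 0)) -> 4*t > -2)))
Before z := z: t >= -13 and 2*t > 5 and (forall z_1. (((t + z_1 < 12 and 5*t <= 0) -> 4*t > 1) and ((not (t + z_1 < 12 and 5*t <= 0)) -> 4*t > -2)))
Answer: WP = t >= -13 and 2*t > 5 and (forall z_1. (((t + z_1 < 12 and 5*t <= 0) -> 4*t > 1) and ((not (t + z_1 < 12 and 5*t <= 0)) -> 4*t > -2)))


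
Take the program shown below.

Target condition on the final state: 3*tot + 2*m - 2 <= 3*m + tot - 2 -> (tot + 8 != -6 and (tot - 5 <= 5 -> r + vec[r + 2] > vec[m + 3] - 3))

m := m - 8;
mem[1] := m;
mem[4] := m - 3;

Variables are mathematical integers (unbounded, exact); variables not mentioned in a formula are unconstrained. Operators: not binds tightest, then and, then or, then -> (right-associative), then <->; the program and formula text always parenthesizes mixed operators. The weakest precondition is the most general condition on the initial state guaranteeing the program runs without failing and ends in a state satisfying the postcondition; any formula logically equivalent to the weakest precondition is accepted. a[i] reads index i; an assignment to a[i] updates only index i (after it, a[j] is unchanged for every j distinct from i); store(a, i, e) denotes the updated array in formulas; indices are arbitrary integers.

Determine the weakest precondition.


Working backward. After the program, the postcondition 3*tot + 2*m - 2 <= 3*m + tot - 2 -> (tot + 8 != -6 and (tot - 5 <= 5 -> r + vec[r + 2] > vec[m + 3] - 3)) must hold; in canonical form it is 2*tot <= m -> (tot != -14 and (tot <= 10 -> vec[r + 2] + r > vec[m + 3] - 3)).
Before mem[4] := m - 3: 2*tot <= m -> (tot != -14 and (tot <= 10 -> vec[r + 2] + r > vec[m + 3] - 3))
Before mem[1] := m: 2*tot <= m -> (tot != -14 and (tot <= 10 -> vec[r + 2] + r > vec[m + 3] - 3))
Before m := m - 8: 2*tot <= m - 8 -> (tot != -14 and (tot <= 10 -> vec[r + 2] + r > vec[m - 5] - 3))
Answer: WP = 2*tot <= m - 8 -> (tot != -14 and (tot <= 10 -> vec[r + 2] + r > vec[m - 5] - 3))


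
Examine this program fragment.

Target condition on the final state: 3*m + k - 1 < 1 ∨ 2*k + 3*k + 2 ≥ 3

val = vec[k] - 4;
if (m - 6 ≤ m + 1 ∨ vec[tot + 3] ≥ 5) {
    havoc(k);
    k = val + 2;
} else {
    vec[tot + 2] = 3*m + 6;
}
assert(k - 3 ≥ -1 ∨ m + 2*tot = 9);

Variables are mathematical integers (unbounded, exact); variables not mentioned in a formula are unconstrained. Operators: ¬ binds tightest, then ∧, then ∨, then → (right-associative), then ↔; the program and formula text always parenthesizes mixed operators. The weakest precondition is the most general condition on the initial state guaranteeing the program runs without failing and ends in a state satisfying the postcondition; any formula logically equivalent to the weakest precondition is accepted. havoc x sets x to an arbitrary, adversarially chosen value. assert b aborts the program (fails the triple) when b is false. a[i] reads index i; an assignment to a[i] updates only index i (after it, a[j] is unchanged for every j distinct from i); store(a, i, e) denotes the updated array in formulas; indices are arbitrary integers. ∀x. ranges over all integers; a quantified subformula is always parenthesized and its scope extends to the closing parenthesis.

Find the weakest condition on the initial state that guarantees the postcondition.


Working backward. After the program, the postcondition 3*m + k - 1 < 1 ∨ 2*k + 3*k + 2 ≥ 3 must hold; in canonical form it is k + 3*m < 2 ∨ 5*k ≥ 1.
Before assert k - 3 ≥ -1 ∨ m + 2*tot = 9: (k ≥ 2 ∨ m + 2*tot = 9) ∧ (k + 3*m < 2 ∨ 5*k ≥ 1)
Then branch requires (val ≥ 0 ∨ m + 2*tot = 9) ∧ (3*m + val < 0 ∨ 5*val ≥ -9); else branch requires (k ≥ 2 ∨ m + 2*tot = 9) ∧ (k + 3*m < 2 ∨ 5*k ≥ 1).
Before the if: (val ≥ 0 ∨ m + 2*tot = 9) ∧ (3*m + val < 0 ∨ 5*val ≥ -9)
Before val := vec[k] - 4: (vec[k] ≥ 4 ∨ m + 2*tot = 9) ∧ (vec[k] + 3*m < 4 ∨ 5*vec[k] ≥ 11)
Answer: WP = (vec[k] ≥ 4 ∨ m + 2*tot = 9) ∧ (vec[k] + 3*m < 4 ∨ 5*vec[k] ≥ 11)


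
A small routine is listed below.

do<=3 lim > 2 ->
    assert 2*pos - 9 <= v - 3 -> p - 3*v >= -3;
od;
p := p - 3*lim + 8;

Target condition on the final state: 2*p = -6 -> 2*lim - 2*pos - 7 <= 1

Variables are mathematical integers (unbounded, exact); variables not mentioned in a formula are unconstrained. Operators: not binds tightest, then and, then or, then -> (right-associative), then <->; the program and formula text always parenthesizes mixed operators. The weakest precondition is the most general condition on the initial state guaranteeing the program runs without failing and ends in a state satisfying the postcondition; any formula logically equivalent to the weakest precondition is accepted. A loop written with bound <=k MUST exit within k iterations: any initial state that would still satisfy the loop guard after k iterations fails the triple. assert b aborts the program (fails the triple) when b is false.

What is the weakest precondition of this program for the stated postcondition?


Working backward. After the program, the postcondition 2*p = -6 -> 2*lim - 2*pos - 7 <= 1 must hold; in canonical form it is 2*p = -6 -> 2*lim <= 2*pos + 8.
Before p := p - 3*lim + 8: 2*p = 6*lim - 22 -> 2*lim <= 2*pos + 8
Before the loop (bound <=3), unroll the exhaustion recursion (WP_0 = exit-now case; WP_j = one more guarded iteration, up to j = 3):
  WP_0: (not (lim > 2)) and (2*p = 6*lim - 22 -> 2*lim <= 2*pos + 8)
  WP_1: (lim > 2 -> ((2*pos <= v + 6 -> p >= 3*v - 3) and (not (lim > 2)) and (2*p = 6*lim - 22 -> 2*lim <= 2*pos + 8))) and ((not (lim > 2)) -> (2*p = 6*lim - 22 -> 2*lim <= 2*pos + 8))
  WP_2: (lim > 2 -> ((2*pos <= v + 6 -> p >= 3*v - 3) and (lim > 2 -> ((2*pos <= v + 6 -> p >= 3*v - 3) and (not (lim > 2)) and (2*p = 6*lim - 22 -> 2*lim <= 2*pos + 8))) and ((not (lim > 2)) -> (2*p = 6*lim - 22 -> 2*lim <= 2*pos + 8)))) and ((not (lim > 2)) -> (2*p = 6*lim - 22 -> 2*lim <= 2*pos + 8))
  WP_3: (lim > 2 -> ((2*pos <= v + 6 -> p >= 3*v - 3) and (lim > 2 -> ((2*pos <= v + 6 -> p >= 3*v - 3) and (lim > 2 -> ((2*pos <= v + 6 -> p >= 3*v - 3) and (not (lim > 2)) and (2*p = 6*lim - 22 -> 2*lim <= 2*pos + 8))) and ((not (lim > 2)) -> (2*p = 6*lim - 22 -> 2*lim <= 2*pos + 8)))) and ((not (lim > 2)) -> (2*p = 6*lim - 22 -> 2*lim <= 2*pos + 8)))) and ((not (lim > 2)) -> (2*p = 6*lim - 22 -> 2*lim <= 2*pos + 8))
So before the loop: (lim > 2 -> ((2*pos <= v + 6 -> p >= 3*v - 3) and (lim > 2 -> ((2*pos <= v + 6 -> p >= 3*v - 3) and (lim > 2 -> ((2*pos <= v + 6 -> p >= 3*v - 3) and (not (lim > 2)) and (2*p = 6*lim - 22 -> 2*lim <= 2*pos + 8))) and ((not (lim > 2)) -> (2*p = 6*lim - 22 -> 2*lim <= 2*pos + 8)))) and ((not (lim > 2)) -> (2*p = 6*lim - 22 -> 2*lim <= 2*pos + 8)))) and ((not (lim > 2)) -> (2*p = 6*lim - 22 -> 2*lim <= 2*pos + 8))
Answer: WP = (lim > 2 -> ((2*pos <= v + 6 -> p >= 3*v - 3) and (lim > 2 -> ((2*pos <= v + 6 -> p >= 3*v - 3) and (lim > 2 -> ((2*pos <= v + 6 -> p >= 3*v - 3) and (not (lim > 2)) and (2*p = 6*lim - 22 -> 2*lim <= 2*pos + 8))) and ((not (lim > 2)) -> (2*p = 6*lim - 22 -> 2*lim <= 2*pos + 8)))) and ((not (lim > 2)) -> (2*p = 6*lim - 22 -> 2*lim <= 2*pos + 8)))) and ((not (lim > 2)) -> (2*p = 6*lim - 22 -> 2*lim <= 2*pos + 8))


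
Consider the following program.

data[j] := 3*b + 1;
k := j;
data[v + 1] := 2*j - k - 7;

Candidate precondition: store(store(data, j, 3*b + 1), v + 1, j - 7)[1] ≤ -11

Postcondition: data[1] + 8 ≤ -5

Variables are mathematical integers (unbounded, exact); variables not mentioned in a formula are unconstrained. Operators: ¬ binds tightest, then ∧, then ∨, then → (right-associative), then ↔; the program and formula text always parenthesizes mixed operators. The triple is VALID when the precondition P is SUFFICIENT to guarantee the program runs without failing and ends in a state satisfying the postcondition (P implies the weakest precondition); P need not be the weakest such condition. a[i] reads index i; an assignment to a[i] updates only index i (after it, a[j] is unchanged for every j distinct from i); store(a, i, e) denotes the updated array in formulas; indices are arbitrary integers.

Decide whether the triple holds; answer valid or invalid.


Working backward. After the program, the postcondition data[1] + 8 ≤ -5 must hold; in canonical form it is data[1] ≤ -13.
Before data[v + 1] := 2*j - k - 7: store(data, v + 1, 2*j - k - 7)[1] ≤ -13
Before k := j: store(data, v + 1, j - 7)[1] ≤ -13
Before data[j] := 3*b + 1: store(store(data, j, 3*b + 1), v + 1, j - 7)[1] ≤ -13
The weakest precondition is store(store(data, j, 3*b + 1), v + 1, j - 7)[1] ≤ -13.
Check whether store(store(data, j, 3*b + 1), v + 1, j - 7)[1] ≤ -11 implies it.
Countermodel: at the initial state b = 15215, data = {[-4] = 2, [1] = 2, elsewhere 2}, j = -4, v = 0, the precondition holds but the weakest precondition fails.
Answer: invalid


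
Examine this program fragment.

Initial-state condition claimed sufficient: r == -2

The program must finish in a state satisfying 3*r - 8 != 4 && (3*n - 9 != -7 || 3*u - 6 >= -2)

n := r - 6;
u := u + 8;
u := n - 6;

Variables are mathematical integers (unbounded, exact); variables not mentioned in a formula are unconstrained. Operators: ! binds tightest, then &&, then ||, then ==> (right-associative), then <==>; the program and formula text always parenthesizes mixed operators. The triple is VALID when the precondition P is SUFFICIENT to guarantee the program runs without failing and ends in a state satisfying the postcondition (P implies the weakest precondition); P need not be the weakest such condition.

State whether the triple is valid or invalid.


Working backward. After the program, the postcondition 3*r - 8 != 4 && (3*n - 9 != -7 || 3*u - 6 >= -2) must hold; in canonical form it is 3*r != 12 && (3*n != 2 || 3*u >= 4).
Before u := n - 6: 3*r != 12 && (3*n != 2 || 3*n >= 22)
Before u := u + 8: 3*r != 12 && (3*n != 2 || 3*n >= 22)
Before n := r - 6: 3*r != 12 && (3*r != 20 || 3*r >= 40)
The weakest precondition is 3*r != 12 && (3*r != 20 || 3*r >= 40).
Check whether r == -2 implies it.
Every state satisfying the precondition satisfies the weakest precondition: the implication holds.
Answer: valid


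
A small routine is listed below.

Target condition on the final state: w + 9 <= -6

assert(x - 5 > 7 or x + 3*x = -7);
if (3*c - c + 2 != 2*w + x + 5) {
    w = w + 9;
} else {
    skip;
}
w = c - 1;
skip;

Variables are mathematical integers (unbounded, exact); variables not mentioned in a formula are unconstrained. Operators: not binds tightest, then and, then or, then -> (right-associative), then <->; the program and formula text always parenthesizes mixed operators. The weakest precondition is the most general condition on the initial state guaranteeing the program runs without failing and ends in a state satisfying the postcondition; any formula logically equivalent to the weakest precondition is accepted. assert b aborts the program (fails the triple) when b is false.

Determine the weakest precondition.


Working backward. After the program, the postcondition w + 9 <= -6 must hold; in canonical form it is w <= -15.
Before skip: w <= -15
Before w := c - 1: c <= -14
Then branch requires c <= -14; else branch requires c <= -14.
Before the if: (2*c != 2*w + x + 3 -> c <= -14) and ((not (2*c != 2*w + x + 3)) -> c <= -14)
Before assert x - 5 > 7 or x + 3*x = -7: (x > 12 or 4*x = -7) and (2*c != 2*w + x + 3 -> c <= -14) and ((not (2*c != 2*w + x + 3)) -> c <= -14)
Answer: WP = (x > 12 or 4*x = -7) and (2*c != 2*w + x + 3 -> c <= -14) and ((not (2*c != 2*w + x + 3)) -> c <= -14)


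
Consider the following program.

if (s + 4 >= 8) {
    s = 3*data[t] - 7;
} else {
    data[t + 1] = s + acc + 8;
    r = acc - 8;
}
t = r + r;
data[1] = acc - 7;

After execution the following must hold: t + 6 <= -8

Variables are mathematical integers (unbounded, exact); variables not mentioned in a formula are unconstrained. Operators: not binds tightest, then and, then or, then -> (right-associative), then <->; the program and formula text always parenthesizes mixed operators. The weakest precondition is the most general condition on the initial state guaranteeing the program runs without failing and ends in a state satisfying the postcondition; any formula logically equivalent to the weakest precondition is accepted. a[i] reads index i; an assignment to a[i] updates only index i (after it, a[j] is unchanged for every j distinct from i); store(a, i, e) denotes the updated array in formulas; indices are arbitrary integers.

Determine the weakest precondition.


Working backward. After the program, the postcondition t + 6 <= -8 must hold; in canonical form it is t <= -14.
Before data[1] := acc - 7: t <= -14
Before t := r + r: 2*r <= -14
Then branch requires 2*r <= -14; else branch requires 2*acc <= 2.
Before the if: (s >= 4 -> 2*r <= -14) and ((not (s >= 4)) -> 2*acc <= 2)
Answer: WP = (s >= 4 -> 2*r <= -14) and ((not (s >= 4)) -> 2*acc <= 2)


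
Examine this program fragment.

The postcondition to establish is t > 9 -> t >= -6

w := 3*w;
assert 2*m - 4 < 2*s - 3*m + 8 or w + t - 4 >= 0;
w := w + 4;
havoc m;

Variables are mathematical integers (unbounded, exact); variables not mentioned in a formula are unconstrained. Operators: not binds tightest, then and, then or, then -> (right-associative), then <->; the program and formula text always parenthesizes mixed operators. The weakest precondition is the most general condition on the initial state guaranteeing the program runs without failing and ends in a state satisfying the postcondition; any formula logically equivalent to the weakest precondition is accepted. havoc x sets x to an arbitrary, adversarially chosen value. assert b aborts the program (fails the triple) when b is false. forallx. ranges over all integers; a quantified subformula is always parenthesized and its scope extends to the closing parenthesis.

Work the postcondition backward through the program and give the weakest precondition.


Working backward. After the program, t > 9 -> t >= -6 must hold.
Before havoc m: t > 9 -> t >= -6
Before w := w + 4: t > 9 -> t >= -6
Before assert 2*m - 4 < 2*s - 3*m + 8 or w + t - 4 >= 0: (5*m < 2*s + 12 or t + w >= 4) and (t > 9 -> t >= -6)
Before w := 3*w: (5*m < 2*s + 12 or t + 3*w >= 4) and (t > 9 -> t >= -6)
Answer: WP = (5*m < 2*s + 12 or t + 3*w >= 4) and (t > 9 -> t >= -6)
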